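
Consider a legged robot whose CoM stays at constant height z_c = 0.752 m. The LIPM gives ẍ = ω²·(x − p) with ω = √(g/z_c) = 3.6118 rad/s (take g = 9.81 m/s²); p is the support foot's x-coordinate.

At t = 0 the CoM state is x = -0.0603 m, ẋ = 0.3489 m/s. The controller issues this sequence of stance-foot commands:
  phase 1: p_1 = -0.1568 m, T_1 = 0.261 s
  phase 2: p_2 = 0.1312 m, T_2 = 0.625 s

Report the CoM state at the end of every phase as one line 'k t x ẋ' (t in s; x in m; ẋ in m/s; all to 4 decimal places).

1 0.2610 0.0910 0.8952
2 0.8860 1.1085 3.6388

phase 1: p=-0.1568, T=0.261, ωT=0.942680, cosh=1.478217, sinh=1.088634; start (x,ẋ)=(-0.060300, 0.348900) → end (x,ẋ)=(0.091010, 0.895181)
phase 2: p=0.1312, T=0.625, ωT=2.257375, cosh=4.831296, sinh=4.726671; start (x,ẋ)=(0.091010, 0.895181) → end (x,ẋ)=(1.108531, 3.638769)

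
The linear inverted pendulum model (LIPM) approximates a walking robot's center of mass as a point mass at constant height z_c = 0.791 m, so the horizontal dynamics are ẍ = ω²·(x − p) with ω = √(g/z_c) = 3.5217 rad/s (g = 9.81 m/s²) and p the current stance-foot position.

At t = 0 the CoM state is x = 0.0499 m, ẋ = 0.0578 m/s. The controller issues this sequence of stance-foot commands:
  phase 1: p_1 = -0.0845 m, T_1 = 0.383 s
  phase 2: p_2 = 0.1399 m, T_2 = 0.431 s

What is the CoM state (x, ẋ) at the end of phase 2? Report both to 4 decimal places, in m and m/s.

phase 1: p=-0.0845, T=0.383, ωT=1.348811, cosh=2.056195, sinh=1.796647; start (x,ẋ)=(0.049900, 0.057800) → end (x,ẋ)=(0.221340, 0.969231)
phase 2: p=0.1399, T=0.431, ωT=1.517853, cosh=2.390800, sinh=2.171618; start (x,ẋ)=(0.221340, 0.969231) → end (x,ẋ)=(0.932273, 2.940074)

x = 0.9323, ẋ = 2.9401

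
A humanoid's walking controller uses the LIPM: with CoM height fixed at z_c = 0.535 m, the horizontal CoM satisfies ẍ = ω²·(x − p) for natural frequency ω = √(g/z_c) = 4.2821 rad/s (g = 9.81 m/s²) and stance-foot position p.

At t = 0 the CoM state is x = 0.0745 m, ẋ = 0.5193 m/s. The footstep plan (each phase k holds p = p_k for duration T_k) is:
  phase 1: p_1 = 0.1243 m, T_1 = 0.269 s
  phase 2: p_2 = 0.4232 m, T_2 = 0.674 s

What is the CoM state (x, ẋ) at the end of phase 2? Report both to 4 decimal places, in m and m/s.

phase 1: p=0.1243, T=0.269, ωT=1.151885, cosh=1.740096, sinh=1.424055; start (x,ẋ)=(0.074500, 0.519300) → end (x,ẋ)=(0.210342, 0.599954)
phase 2: p=0.4232, T=0.674, ωT=2.886135, cosh=8.989849, sinh=8.934058; start (x,ẋ)=(0.210342, 0.599954) → end (x,ẋ)=(-0.238636, -2.749725)

x = -0.2386, ẋ = -2.7497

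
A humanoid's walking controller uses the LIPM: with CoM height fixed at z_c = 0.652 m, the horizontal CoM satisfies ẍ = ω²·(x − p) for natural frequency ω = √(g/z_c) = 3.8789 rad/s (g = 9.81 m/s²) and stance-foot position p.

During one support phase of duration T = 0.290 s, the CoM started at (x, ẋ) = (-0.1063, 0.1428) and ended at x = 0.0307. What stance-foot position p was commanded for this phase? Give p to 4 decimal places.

p = -0.2292

ωT = 3.8789·0.290 = 1.124881; cosh(ωT) = 1.702271, sinh(ωT) = 1.377580
x(T) = p + (x₀−p)·cosh(ωT) + (ẋ₀/ω)·sinh(ωT) ⇒ p·(1 − cosh) = x(T) − x₀·cosh − (ẋ₀/ω)·sinh
numerator   = 0.0307 − (-0.1063)·1.702271 − (0.1428/3.8789)·1.377580 = 0.160936
denominator = 1 − 1.702271 = -0.702271
p = 0.160936 / -0.702271 = -0.2292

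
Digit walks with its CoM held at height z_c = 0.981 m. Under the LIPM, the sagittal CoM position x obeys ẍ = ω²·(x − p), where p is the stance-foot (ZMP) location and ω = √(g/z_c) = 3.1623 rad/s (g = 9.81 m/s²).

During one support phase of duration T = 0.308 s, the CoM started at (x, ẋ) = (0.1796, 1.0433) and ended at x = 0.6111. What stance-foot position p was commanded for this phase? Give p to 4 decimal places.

p = 0.0687

ωT = 3.1623·0.308 = 0.973988; cosh(ωT) = 1.513030, sinh(ωT) = 1.135456
x(T) = p + (x₀−p)·cosh(ωT) + (ẋ₀/ω)·sinh(ωT) ⇒ p·(1 − cosh) = x(T) − x₀·cosh − (ẋ₀/ω)·sinh
numerator   = 0.6111 − (0.1796)·1.513030 − (1.0433/3.1623)·1.135456 = -0.035248
denominator = 1 − 1.513030 = -0.513030
p = -0.035248 / -0.513030 = 0.0687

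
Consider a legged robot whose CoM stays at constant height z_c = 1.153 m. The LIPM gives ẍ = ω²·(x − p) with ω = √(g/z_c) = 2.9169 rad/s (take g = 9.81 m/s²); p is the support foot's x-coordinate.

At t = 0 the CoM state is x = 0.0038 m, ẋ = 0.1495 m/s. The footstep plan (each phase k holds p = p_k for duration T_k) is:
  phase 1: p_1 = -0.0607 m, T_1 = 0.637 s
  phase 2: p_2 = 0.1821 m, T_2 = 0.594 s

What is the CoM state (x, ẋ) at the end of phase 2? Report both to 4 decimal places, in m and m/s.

x = 1.5728, ẋ = 4.1807

phase 1: p=-0.0607, T=0.637, ωT=1.858065, cosh=3.283647, sinh=3.127673; start (x,ẋ)=(0.003800, 0.149500) → end (x,ẋ)=(0.311398, 1.079346)
phase 2: p=0.1821, T=0.594, ωT=1.732639, cosh=2.916187, sinh=2.739370; start (x,ẋ)=(0.311398, 1.079346) → end (x,ẋ)=(1.572811, 4.180726)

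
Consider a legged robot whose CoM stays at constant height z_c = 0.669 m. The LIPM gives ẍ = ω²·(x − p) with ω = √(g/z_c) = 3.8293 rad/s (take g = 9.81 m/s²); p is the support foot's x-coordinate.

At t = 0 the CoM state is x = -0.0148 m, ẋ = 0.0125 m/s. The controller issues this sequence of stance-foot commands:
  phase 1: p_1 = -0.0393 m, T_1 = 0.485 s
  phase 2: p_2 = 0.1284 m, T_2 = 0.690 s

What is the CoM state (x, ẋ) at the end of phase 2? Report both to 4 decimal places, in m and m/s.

phase 1: p=-0.0393, T=0.485, ωT=1.857210, cosh=3.280975, sinh=3.124868; start (x,ẋ)=(-0.014800, 0.012500) → end (x,ẋ)=(0.051284, 0.334181)
phase 2: p=0.1284, T=0.690, ωT=2.642217, cosh=7.057754, sinh=6.986551; start (x,ẋ)=(0.051284, 0.334181) → end (x,ẋ)=(0.193849, 0.295445)

x = 0.1938, ẋ = 0.2954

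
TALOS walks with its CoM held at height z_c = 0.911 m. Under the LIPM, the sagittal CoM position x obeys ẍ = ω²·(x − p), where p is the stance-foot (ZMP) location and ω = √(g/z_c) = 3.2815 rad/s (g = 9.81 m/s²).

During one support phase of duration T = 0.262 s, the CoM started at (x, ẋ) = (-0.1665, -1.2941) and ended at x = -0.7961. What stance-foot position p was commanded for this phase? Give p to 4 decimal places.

ωT = 3.2815·0.262 = 0.859753; cosh(ωT) = 1.392922, sinh(ωT) = 0.969655
x(T) = p + (x₀−p)·cosh(ωT) + (ẋ₀/ω)·sinh(ωT) ⇒ p·(1 − cosh) = x(T) − x₀·cosh − (ẋ₀/ω)·sinh
numerator   = -0.7961 − (-0.1665)·1.392922 − (-1.2941/3.2815)·0.969655 = -0.181783
denominator = 1 − 1.392922 = -0.392922
p = -0.181783 / -0.392922 = 0.4626

p = 0.4626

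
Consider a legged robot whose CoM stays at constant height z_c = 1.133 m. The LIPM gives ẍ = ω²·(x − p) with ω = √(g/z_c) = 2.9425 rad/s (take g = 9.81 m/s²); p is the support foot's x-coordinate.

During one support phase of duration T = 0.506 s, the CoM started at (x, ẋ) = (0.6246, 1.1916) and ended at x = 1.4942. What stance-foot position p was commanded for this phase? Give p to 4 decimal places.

ωT = 2.9425·0.506 = 1.488905; cosh(ωT) = 2.328930, sinh(ωT) = 2.103310
x(T) = p + (x₀−p)·cosh(ωT) + (ẋ₀/ω)·sinh(ωT) ⇒ p·(1 − cosh) = x(T) − x₀·cosh − (ẋ₀/ω)·sinh
numerator   = 1.4942 − (0.6246)·2.328930 − (1.1916/2.9425)·2.103310 = -0.812210
denominator = 1 − 2.328930 = -1.328930
p = -0.812210 / -1.328930 = 0.6112

p = 0.6112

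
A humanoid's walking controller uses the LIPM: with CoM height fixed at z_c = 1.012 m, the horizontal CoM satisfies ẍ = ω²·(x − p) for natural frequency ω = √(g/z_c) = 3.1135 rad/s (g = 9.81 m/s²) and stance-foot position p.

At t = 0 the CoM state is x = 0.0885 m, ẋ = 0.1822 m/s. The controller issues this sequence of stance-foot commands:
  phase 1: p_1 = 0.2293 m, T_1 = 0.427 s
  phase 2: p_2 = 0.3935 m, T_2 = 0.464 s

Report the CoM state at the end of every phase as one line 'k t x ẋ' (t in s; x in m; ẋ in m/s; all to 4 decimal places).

phase 1: p=0.2293, T=0.427, ωT=1.329465, cosh=2.021819, sinh=1.757200; start (x,ẋ)=(0.088500, 0.182200) → end (x,ẋ)=(0.047458, -0.401947)
phase 2: p=0.3935, T=0.464, ωT=1.444664, cosh=2.238126, sinh=2.002301; start (x,ẋ)=(0.047458, -0.401947) → end (x,ẋ)=(-0.639479, -3.056891)

1 0.4270 0.0475 -0.4019
2 0.8910 -0.6395 -3.0569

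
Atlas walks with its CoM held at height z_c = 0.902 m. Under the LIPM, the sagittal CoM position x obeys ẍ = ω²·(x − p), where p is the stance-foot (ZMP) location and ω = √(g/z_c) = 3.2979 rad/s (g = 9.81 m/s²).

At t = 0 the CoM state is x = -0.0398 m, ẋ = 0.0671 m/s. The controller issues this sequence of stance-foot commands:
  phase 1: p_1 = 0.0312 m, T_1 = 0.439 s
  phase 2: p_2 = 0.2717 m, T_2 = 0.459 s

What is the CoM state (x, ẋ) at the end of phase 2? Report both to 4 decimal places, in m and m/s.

x = -0.7930, ẋ = -3.3211

phase 1: p=0.0312, T=0.439, ωT=1.447778, cosh=2.244372, sinh=2.009280; start (x,ẋ)=(-0.039800, 0.067100) → end (x,ẋ)=(-0.087269, -0.319877)
phase 2: p=0.2717, T=0.459, ωT=1.513736, cosh=2.381880, sinh=2.161794; start (x,ẋ)=(-0.087269, -0.319877) → end (x,ẋ)=(-0.793003, -3.321137)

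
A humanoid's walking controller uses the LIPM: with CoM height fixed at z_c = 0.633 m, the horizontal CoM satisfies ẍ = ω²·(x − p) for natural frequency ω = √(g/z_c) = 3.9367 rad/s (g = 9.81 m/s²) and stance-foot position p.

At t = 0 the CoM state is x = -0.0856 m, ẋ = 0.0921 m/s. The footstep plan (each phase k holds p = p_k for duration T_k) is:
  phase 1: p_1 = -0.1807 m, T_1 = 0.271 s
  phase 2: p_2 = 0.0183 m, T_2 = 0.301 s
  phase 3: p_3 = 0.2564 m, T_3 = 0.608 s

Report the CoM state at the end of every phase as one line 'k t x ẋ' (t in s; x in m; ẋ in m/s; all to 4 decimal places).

1 0.2710 0.0038 0.6293
2 0.5720 0.2294 1.0407
3 1.1800 1.5427 5.1687

phase 1: p=-0.1807, T=0.271, ωT=1.066846, cosh=1.625145, sinh=1.281053; start (x,ẋ)=(-0.085600, 0.092100) → end (x,ẋ)=(0.003822, 0.629277)
phase 2: p=0.0183, T=0.301, ωT=1.184947, cosh=1.788137, sinh=1.482375; start (x,ẋ)=(0.003822, 0.629277) → end (x,ẋ)=(0.229367, 1.040743)
phase 3: p=0.2564, T=0.608, ωT=2.393514, cosh=5.521608, sinh=5.430299; start (x,ẋ)=(0.229367, 1.040743) → end (x,ẋ)=(1.542739, 5.168677)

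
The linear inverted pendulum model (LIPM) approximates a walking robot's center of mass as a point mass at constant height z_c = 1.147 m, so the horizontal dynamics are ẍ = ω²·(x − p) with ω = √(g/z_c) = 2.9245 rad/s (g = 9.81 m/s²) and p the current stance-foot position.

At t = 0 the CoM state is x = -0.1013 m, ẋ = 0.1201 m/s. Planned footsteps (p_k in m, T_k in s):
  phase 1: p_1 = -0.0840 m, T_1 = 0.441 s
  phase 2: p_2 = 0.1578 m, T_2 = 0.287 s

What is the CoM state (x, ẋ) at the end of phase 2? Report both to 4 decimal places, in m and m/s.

phase 1: p=-0.0840, T=0.441, ωT=1.289705, cosh=1.953533, sinh=1.678181; start (x,ẋ)=(-0.101300, 0.120100) → end (x,ẋ)=(-0.048879, 0.149714)
phase 2: p=0.1578, T=0.287, ωT=0.839332, cosh=1.373409, sinh=0.941410; start (x,ẋ)=(-0.048879, 0.149714) → end (x,ẋ)=(-0.077861, -0.363400)

x = -0.0779, ẋ = -0.3634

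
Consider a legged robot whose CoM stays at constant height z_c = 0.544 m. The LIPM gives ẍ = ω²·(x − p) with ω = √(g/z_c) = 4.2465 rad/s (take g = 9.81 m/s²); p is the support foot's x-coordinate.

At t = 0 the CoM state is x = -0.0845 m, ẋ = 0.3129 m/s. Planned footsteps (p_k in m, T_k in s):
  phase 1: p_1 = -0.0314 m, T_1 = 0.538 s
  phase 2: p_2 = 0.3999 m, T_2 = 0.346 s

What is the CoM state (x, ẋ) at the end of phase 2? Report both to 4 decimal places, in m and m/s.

phase 1: p=-0.0314, T=0.538, ωT=2.284617, cosh=4.961868, sinh=4.860055; start (x,ẋ)=(-0.084500, 0.312900) → end (x,ẋ)=(0.063234, 0.456679)
phase 2: p=0.3999, T=0.346, ωT=1.469289, cosh=2.288116, sinh=2.058027; start (x,ẋ)=(0.063234, 0.456679) → end (x,ẋ)=(-0.149105, -1.897328)

x = -0.1491, ẋ = -1.8973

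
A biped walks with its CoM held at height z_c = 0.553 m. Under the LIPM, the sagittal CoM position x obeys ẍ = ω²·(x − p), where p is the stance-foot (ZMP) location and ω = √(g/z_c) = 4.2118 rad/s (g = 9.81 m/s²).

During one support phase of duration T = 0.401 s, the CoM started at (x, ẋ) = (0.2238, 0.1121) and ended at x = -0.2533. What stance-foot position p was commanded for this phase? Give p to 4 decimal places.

p = 0.5276

ωT = 4.2118·0.401 = 1.688932; cosh(ωT) = 2.799206, sinh(ωT) = 2.614489
x(T) = p + (x₀−p)·cosh(ωT) + (ẋ₀/ω)·sinh(ωT) ⇒ p·(1 − cosh) = x(T) − x₀·cosh − (ẋ₀/ω)·sinh
numerator   = -0.2533 − (0.2238)·2.799206 − (0.1121/4.2118)·2.614489 = -0.949349
denominator = 1 − 2.799206 = -1.799206
p = -0.949349 / -1.799206 = 0.5276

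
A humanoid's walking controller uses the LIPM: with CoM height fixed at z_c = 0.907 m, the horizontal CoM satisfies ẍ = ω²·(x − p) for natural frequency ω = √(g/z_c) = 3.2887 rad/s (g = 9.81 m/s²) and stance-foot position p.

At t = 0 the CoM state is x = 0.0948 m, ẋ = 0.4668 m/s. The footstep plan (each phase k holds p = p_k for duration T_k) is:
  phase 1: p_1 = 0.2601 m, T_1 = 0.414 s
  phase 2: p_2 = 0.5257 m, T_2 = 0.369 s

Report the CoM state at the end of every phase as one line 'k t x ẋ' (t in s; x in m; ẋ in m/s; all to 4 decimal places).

phase 1: p=0.2601, T=0.414, ωT=1.361522, cosh=2.079199, sinh=1.822928; start (x,ẋ)=(0.094800, 0.466800) → end (x,ẋ)=(0.175156, -0.020414)
phase 2: p=0.5257, T=0.369, ωT=1.213530, cosh=1.831245, sinh=1.534099; start (x,ẋ)=(0.175156, -0.020414) → end (x,ẋ)=(-0.125755, -1.805945)

1 0.4140 0.1752 -0.0204
2 0.7830 -0.1258 -1.8059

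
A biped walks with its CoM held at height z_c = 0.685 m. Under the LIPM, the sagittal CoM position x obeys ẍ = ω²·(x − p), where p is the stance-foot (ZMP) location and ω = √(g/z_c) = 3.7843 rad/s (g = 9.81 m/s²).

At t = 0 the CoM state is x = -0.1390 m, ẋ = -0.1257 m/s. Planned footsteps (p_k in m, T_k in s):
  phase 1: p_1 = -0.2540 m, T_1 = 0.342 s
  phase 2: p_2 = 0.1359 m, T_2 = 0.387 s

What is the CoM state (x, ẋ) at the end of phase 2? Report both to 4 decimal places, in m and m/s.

x = -0.1024, ẋ = -0.5964

phase 1: p=-0.2540, T=0.342, ωT=1.294231, cosh=1.961148, sinh=1.687040; start (x,ẋ)=(-0.139000, -0.125700) → end (x,ẋ)=(-0.084505, 0.487674)
phase 2: p=0.1359, T=0.387, ωT=1.464524, cosh=2.278336, sinh=2.047148; start (x,ẋ)=(-0.084505, 0.487674) → end (x,ẋ)=(-0.102445, -0.596397)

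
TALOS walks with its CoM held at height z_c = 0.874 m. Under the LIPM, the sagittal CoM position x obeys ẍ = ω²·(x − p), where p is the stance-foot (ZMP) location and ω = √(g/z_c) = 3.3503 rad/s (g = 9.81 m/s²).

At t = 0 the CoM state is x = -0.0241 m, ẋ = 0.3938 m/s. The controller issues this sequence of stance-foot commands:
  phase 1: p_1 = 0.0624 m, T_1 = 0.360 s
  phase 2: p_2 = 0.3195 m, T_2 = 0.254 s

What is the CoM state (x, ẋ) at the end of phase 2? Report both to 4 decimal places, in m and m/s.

phase 1: p=0.0624, T=0.360, ωT=1.206108, cosh=1.819909, sinh=1.520549; start (x,ẋ)=(-0.024100, 0.393800) → end (x,ẋ)=(0.083706, 0.276024)
phase 2: p=0.3195, T=0.254, ωT=0.850976, cosh=1.384465, sinh=0.957467; start (x,ẋ)=(0.083706, 0.276024) → end (x,ẋ)=(0.071935, -0.374236)

x = 0.0719, ẋ = -0.3742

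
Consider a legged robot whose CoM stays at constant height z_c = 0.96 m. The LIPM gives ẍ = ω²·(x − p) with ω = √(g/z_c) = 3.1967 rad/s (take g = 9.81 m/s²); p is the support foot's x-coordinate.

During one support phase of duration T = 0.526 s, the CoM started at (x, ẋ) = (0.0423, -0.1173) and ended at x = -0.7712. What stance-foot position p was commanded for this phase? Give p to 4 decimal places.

ωT = 3.1967·0.526 = 1.681464; cosh(ωT) = 2.779760, sinh(ωT) = 2.593658
x(T) = p + (x₀−p)·cosh(ωT) + (ẋ₀/ω)·sinh(ωT) ⇒ p·(1 − cosh) = x(T) − x₀·cosh − (ẋ₀/ω)·sinh
numerator   = -0.7712 − (0.0423)·2.779760 − (-0.1173/3.1967)·2.593658 = -0.793612
denominator = 1 − 2.779760 = -1.779760
p = -0.793612 / -1.779760 = 0.4459

p = 0.4459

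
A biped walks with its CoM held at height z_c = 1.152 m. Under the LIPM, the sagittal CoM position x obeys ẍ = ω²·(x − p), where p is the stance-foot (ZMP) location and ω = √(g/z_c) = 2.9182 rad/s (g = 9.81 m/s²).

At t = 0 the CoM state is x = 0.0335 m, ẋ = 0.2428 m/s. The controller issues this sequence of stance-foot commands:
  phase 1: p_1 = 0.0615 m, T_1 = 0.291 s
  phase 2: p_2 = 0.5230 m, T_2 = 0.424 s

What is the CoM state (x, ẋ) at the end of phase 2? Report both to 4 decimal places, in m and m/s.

x = -0.1237, ẋ = -1.4562

phase 1: p=0.0615, T=0.291, ωT=0.849196, cosh=1.382763, sinh=0.955004; start (x,ẋ)=(0.033500, 0.242800) → end (x,ẋ)=(0.102241, 0.257702)
phase 2: p=0.5230, T=0.424, ωT=1.237317, cosh=1.868258, sinh=1.578096; start (x,ẋ)=(0.102241, 0.257702) → end (x,ẋ)=(-0.123727, -1.456226)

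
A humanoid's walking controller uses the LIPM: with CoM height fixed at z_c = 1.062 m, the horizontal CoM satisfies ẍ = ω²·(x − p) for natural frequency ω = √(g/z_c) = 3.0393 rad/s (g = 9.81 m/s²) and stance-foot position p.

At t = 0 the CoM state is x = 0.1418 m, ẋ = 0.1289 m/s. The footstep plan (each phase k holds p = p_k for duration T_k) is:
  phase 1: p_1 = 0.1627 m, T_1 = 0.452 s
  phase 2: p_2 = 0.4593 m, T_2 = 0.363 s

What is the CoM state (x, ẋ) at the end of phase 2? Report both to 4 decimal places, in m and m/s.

x = 0.0885, ẋ = -0.8117

phase 1: p=0.1627, T=0.452, ωT=1.373764, cosh=2.101671, sinh=1.848519; start (x,ẋ)=(0.141800, 0.128900) → end (x,ẋ)=(0.197173, 0.153485)
phase 2: p=0.4593, T=0.363, ωT=1.103266, cosh=1.672890, sinh=1.341104; start (x,ẋ)=(0.197173, 0.153485) → end (x,ẋ)=(0.088516, -0.811672)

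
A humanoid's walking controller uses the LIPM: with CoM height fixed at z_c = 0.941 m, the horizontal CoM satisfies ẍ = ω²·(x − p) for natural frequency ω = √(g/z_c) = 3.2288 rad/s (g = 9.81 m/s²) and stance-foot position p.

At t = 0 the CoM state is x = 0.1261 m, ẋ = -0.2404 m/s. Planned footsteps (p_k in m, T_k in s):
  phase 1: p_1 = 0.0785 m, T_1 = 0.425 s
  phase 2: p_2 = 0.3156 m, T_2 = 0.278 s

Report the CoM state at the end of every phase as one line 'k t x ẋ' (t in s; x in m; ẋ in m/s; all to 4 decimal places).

phase 1: p=0.0785, T=0.425, ωT=1.372240, cosh=2.098857, sinh=1.845319; start (x,ẋ)=(0.126100, -0.240400) → end (x,ẋ)=(0.041013, -0.220957)
phase 2: p=0.3156, T=0.278, ωT=0.897606, cosh=1.430633, sinh=1.023089; start (x,ẋ)=(0.041013, -0.220957) → end (x,ẋ)=(-0.147247, -1.223167)

1 0.4250 0.0410 -0.2210
2 0.7030 -0.1472 -1.2232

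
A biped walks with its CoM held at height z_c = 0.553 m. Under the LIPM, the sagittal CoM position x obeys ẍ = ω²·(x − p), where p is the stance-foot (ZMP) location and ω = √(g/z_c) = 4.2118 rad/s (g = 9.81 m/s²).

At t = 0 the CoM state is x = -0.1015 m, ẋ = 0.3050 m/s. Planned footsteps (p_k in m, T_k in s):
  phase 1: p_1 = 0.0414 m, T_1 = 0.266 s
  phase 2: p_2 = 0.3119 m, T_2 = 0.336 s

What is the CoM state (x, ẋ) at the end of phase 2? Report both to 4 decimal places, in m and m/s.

x = -0.7312, ẋ = -4.0447

phase 1: p=0.0414, T=0.266, ωT=1.120339, cosh=1.696031, sinh=1.369862; start (x,ẋ)=(-0.101500, 0.305000) → end (x,ẋ)=(-0.101763, -0.307184)
phase 2: p=0.3119, T=0.336, ωT=1.415165, cosh=2.180025, sinh=1.937140; start (x,ẋ)=(-0.101763, -0.307184) → end (x,ẋ)=(-0.731180, -4.044685)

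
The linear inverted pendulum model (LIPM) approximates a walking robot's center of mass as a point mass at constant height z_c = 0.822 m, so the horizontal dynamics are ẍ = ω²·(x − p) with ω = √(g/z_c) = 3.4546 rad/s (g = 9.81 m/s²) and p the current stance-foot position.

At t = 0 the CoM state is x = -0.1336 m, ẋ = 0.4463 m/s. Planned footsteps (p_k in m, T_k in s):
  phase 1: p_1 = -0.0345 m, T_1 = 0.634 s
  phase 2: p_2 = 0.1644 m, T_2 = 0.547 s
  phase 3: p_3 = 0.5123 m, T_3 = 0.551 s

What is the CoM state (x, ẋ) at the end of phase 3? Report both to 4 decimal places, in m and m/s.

phase 1: p=-0.0345, T=0.634, ωT=2.190216, cosh=4.524520, sinh=4.412627; start (x,ẋ)=(-0.133600, 0.446300) → end (x,ẋ)=(0.087188, 0.508626)
phase 2: p=0.1644, T=0.547, ωT=1.889666, cosh=3.384141, sinh=3.233019; start (x,ẋ)=(0.087188, 0.508626) → end (x,ẋ)=(0.379105, 0.858896)
phase 3: p=0.5123, T=0.551, ωT=1.903485, cosh=3.429141, sinh=3.280092; start (x,ẋ)=(0.379105, 0.858896) → end (x,ẋ)=(0.871066, 1.435991)

x = 0.8711, ẋ = 1.4360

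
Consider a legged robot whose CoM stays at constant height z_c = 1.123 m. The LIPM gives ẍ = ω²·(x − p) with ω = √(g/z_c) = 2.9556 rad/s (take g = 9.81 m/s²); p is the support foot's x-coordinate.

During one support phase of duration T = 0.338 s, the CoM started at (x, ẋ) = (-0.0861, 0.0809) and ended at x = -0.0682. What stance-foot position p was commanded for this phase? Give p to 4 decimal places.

p = -0.0599

ωT = 2.9556·0.338 = 0.998993; cosh(ωT) = 1.541898, sinh(ωT) = 1.173648
x(T) = p + (x₀−p)·cosh(ωT) + (ẋ₀/ω)·sinh(ωT) ⇒ p·(1 − cosh) = x(T) − x₀·cosh − (ẋ₀/ω)·sinh
numerator   = -0.0682 − (-0.0861)·1.541898 − (0.0809/2.9556)·1.173648 = 0.032433
denominator = 1 − 1.541898 = -0.541898
p = 0.032433 / -0.541898 = -0.0599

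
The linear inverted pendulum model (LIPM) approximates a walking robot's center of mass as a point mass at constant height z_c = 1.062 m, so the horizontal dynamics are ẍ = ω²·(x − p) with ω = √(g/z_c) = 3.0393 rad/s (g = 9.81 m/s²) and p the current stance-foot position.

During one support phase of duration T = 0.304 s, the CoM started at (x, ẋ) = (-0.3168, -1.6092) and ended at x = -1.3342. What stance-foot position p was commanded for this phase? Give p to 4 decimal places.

ωT = 3.0393·0.304 = 0.923947; cosh(ωT) = 1.458082, sinh(ωT) = 1.061133
x(T) = p + (x₀−p)·cosh(ωT) + (ẋ₀/ω)·sinh(ωT) ⇒ p·(1 − cosh) = x(T) − x₀·cosh − (ẋ₀/ω)·sinh
numerator   = -1.3342 − (-0.3168)·1.458082 − (-1.6092/3.0393)·1.061133 = -0.310448
denominator = 1 − 1.458082 = -0.458082
p = -0.310448 / -0.458082 = 0.6777

p = 0.6777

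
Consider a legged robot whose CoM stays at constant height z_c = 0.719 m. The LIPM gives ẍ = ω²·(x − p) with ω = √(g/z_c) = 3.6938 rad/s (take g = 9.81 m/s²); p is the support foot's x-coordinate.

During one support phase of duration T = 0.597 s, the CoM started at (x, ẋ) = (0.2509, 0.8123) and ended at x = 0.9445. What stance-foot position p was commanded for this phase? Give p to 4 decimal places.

ωT = 3.6938·0.597 = 2.205199; cosh(ωT) = 4.591141, sinh(ωT) = 4.480912
x(T) = p + (x₀−p)·cosh(ωT) + (ẋ₀/ω)·sinh(ωT) ⇒ p·(1 − cosh) = x(T) − x₀·cosh − (ẋ₀/ω)·sinh
numerator   = 0.9445 − (0.2509)·4.591141 − (0.8123/3.6938)·4.480912 = -1.192810
denominator = 1 − 4.591141 = -3.591141
p = -1.192810 / -3.591141 = 0.3322

p = 0.3322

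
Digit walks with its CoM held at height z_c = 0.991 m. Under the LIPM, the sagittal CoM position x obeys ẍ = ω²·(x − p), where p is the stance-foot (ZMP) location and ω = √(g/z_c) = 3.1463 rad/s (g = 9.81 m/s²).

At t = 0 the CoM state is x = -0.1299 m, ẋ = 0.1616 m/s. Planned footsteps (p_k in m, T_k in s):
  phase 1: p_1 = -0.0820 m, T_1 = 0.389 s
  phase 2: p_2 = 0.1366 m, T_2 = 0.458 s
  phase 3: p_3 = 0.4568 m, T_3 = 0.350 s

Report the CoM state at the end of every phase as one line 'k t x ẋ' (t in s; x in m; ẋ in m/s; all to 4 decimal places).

1 0.3890 -0.0907 0.0644
2 0.8470 -0.3296 -1.2824
3 1.1970 -1.4019 -5.4517

phase 1: p=-0.0820, T=0.389, ωT=1.223911, cosh=1.847269, sinh=1.553191; start (x,ẋ)=(-0.129900, 0.161600) → end (x,ẋ)=(-0.090709, 0.064441)
phase 2: p=0.1366, T=0.458, ωT=1.441005, cosh=2.230816, sinh=1.994126; start (x,ẋ)=(-0.090709, 0.064441) → end (x,ẋ)=(-0.329643, -1.282410)
phase 3: p=0.4568, T=0.350, ωT=1.101205, cosh=1.670129, sinh=1.337659; start (x,ẋ)=(-0.329643, -1.282410) → end (x,ẋ)=(-1.401881, -5.451673)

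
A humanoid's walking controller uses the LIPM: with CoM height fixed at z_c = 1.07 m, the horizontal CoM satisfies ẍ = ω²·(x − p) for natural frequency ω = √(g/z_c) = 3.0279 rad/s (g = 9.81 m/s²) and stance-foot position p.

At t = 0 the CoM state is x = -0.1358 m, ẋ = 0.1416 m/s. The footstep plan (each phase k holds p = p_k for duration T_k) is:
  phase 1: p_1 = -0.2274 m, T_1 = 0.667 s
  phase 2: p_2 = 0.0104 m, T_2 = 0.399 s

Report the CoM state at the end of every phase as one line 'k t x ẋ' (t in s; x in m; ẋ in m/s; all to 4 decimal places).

1 0.6670 0.2969 1.5695
2 1.0660 1.3227 4.1834

phase 1: p=-0.2274, T=0.667, ωT=2.019609, cosh=3.834044, sinh=3.701336; start (x,ẋ)=(-0.135800, 0.141600) → end (x,ẋ)=(0.296892, 1.569487)
phase 2: p=0.0104, T=0.399, ωT=1.208132, cosh=1.822991, sinh=1.524236; start (x,ẋ)=(0.296892, 1.569487) → end (x,ẋ)=(1.322747, 4.183387)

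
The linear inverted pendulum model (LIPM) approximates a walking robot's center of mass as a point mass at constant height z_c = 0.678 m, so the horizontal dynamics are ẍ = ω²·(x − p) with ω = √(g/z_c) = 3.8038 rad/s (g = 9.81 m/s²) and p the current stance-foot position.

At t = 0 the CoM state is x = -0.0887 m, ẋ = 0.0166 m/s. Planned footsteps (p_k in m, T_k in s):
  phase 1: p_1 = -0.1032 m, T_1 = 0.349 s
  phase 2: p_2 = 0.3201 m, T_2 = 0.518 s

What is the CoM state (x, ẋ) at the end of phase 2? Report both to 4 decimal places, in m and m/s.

x = -0.9723, ẋ = -4.6928

phase 1: p=-0.1032, T=0.349, ωT=1.327526, cosh=2.018417, sinh=1.753285; start (x,ẋ)=(-0.088700, 0.016600) → end (x,ẋ)=(-0.066282, 0.130208)
phase 2: p=0.3201, T=0.518, ωT=1.970368, cosh=3.656362, sinh=3.516957; start (x,ẋ)=(-0.066282, 0.130208) → end (x,ẋ)=(-0.972261, -4.692846)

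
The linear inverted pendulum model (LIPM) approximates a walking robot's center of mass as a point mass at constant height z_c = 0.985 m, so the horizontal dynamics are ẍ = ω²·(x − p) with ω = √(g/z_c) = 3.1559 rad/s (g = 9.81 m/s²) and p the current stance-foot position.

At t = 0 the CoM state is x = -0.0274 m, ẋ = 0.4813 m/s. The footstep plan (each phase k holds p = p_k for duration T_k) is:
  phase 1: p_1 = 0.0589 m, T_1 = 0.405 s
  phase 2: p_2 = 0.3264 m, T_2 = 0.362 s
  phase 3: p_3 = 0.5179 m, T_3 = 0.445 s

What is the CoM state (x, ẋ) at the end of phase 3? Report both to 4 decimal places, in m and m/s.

x = -0.0990, ẋ = -1.7159

phase 1: p=0.0589, T=0.405, ωT=1.278139, cosh=1.934255, sinh=1.655700; start (x,ẋ)=(-0.027400, 0.481300) → end (x,ẋ)=(0.144481, 0.480020)
phase 2: p=0.3264, T=0.362, ωT=1.142436, cosh=1.726717, sinh=1.407676; start (x,ẋ)=(0.144481, 0.480020) → end (x,ẋ)=(0.226389, 0.020688)
phase 3: p=0.5179, T=0.445, ωT=1.404375, cosh=2.159251, sinh=1.913731; start (x,ẋ)=(0.226389, 0.020688) → end (x,ẋ)=(-0.099001, -1.715925)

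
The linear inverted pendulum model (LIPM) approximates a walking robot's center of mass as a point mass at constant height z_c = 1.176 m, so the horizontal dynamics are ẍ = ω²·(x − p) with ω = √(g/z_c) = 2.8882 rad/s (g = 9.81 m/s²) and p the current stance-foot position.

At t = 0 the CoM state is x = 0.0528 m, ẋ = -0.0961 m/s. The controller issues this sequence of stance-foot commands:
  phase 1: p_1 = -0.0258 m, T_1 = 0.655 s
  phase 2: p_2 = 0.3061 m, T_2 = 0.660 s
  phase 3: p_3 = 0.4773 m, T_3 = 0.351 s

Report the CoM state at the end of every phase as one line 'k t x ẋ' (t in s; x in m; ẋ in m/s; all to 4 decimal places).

1 0.6550 0.1329 0.4097
2 1.3150 0.1773 -0.2368
3 1.6660 -0.0886 -1.4061

phase 1: p=-0.0258, T=0.655, ωT=1.891771, cosh=3.390953, sinh=3.240149; start (x,ẋ)=(0.052800, -0.096100) → end (x,ẋ)=(0.132918, 0.409684)
phase 2: p=0.3061, T=0.660, ωT=1.906212, cosh=3.438099, sinh=3.289457; start (x,ẋ)=(0.132918, 0.409684) → end (x,ẋ)=(0.177286, -0.236797)
phase 3: p=0.4773, T=0.351, ωT=1.013758, cosh=1.559396, sinh=1.196543; start (x,ẋ)=(0.177286, -0.236797) → end (x,ẋ)=(-0.088643, -1.406067)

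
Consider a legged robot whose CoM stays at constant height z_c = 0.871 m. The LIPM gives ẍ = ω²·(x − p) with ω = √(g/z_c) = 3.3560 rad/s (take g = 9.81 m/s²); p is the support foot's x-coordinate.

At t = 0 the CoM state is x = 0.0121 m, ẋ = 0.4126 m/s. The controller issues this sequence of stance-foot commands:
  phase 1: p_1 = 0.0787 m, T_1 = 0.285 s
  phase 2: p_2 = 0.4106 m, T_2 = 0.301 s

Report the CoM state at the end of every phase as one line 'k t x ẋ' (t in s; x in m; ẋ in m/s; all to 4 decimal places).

1 0.2850 0.1156 0.3683
2 0.5860 0.0825 -0.6064

phase 1: p=0.0787, T=0.285, ωT=0.956460, cosh=1.493359, sinh=1.109108; start (x,ẋ)=(0.012100, 0.412600) → end (x,ẋ)=(0.115600, 0.368264)
phase 2: p=0.4106, T=0.301, ωT=1.010156, cosh=1.555096, sinh=1.190934; start (x,ẋ)=(0.115600, 0.368264) → end (x,ẋ)=(0.082532, -0.606361)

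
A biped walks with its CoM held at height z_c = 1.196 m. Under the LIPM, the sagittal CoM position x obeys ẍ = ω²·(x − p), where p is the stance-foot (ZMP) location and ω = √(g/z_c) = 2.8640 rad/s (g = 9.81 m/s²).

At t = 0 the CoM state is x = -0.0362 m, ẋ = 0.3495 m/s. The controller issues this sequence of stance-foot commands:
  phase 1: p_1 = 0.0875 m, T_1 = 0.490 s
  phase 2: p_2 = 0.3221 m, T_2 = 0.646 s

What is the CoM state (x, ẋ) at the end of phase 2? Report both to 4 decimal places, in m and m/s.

phase 1: p=0.0875, T=0.490, ωT=1.403360, cosh=2.157309, sinh=1.911539; start (x,ẋ)=(-0.036200, 0.349500) → end (x,ẋ)=(0.053910, 0.076766)
phase 2: p=0.3221, T=0.646, ωT=1.850144, cosh=3.258975, sinh=3.101760; start (x,ẋ)=(0.053910, 0.076766) → end (x,ẋ)=(-0.468786, -2.132273)

x = -0.4688, ẋ = -2.1323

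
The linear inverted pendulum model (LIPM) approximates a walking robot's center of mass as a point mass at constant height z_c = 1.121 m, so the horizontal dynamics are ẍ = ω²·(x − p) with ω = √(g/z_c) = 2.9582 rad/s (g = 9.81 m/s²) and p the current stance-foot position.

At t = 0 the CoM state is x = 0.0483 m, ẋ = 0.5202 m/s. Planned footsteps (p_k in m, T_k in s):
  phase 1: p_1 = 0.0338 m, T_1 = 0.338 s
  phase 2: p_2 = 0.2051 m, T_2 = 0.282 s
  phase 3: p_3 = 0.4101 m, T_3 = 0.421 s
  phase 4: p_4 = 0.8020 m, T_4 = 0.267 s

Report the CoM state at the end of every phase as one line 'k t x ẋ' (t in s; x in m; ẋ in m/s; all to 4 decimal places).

1 0.3380 0.2628 0.8530
2 0.6200 0.5535 1.3269
3 1.0410 1.3945 3.1720
4 1.3080 2.5269 5.7469

phase 1: p=0.0338, T=0.338, ωT=0.999872, cosh=1.542930, sinh=1.175003; start (x,ẋ)=(0.048300, 0.520200) → end (x,ẋ)=(0.262797, 0.853033)
phase 2: p=0.2051, T=0.282, ωT=0.834212, cosh=1.368608, sinh=0.934392; start (x,ẋ)=(0.262797, 0.853033) → end (x,ẋ)=(0.553508, 1.326948)
phase 3: p=0.4101, T=0.421, ωT=1.245402, cosh=1.881079, sinh=1.593253; start (x,ẋ)=(0.553508, 1.326948) → end (x,ẋ)=(1.394540, 3.171997)
phase 4: p=0.8020, T=0.267, ωT=0.789839, cosh=1.328480, sinh=0.874562; start (x,ẋ)=(1.394540, 3.171997) → end (x,ẋ)=(2.526948, 5.746915)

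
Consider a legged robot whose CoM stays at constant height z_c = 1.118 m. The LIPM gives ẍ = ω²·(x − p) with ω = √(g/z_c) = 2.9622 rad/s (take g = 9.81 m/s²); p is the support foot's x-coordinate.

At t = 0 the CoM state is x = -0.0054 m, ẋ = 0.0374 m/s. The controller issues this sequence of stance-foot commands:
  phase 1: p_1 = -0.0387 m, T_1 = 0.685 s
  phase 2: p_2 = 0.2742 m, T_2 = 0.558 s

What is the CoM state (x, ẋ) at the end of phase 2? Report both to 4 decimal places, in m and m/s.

phase 1: p=-0.0387, T=0.685, ωT=2.029107, cosh=3.869371, sinh=3.737919; start (x,ẋ)=(-0.005400, 0.037400) → end (x,ẋ)=(0.137344, 0.513427)
phase 2: p=0.2742, T=0.558, ωT=1.652908, cosh=2.706817, sinh=2.515325; start (x,ẋ)=(0.137344, 0.513427) → end (x,ẋ)=(0.339728, 0.370055)

x = 0.3397, ẋ = 0.3701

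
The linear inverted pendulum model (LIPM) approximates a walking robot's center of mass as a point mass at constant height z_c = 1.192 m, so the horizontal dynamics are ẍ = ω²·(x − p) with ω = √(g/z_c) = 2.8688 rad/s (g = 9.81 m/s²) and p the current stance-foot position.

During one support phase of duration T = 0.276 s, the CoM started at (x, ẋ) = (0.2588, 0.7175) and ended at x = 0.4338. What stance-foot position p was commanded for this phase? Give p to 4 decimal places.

p = 0.3932

ωT = 2.8688·0.276 = 0.791789; cosh(ωT) = 1.330188, sinh(ωT) = 0.877154
x(T) = p + (x₀−p)·cosh(ωT) + (ẋ₀/ω)·sinh(ωT) ⇒ p·(1 − cosh) = x(T) − x₀·cosh − (ẋ₀/ω)·sinh
numerator   = 0.4338 − (0.2588)·1.330188 − (0.7175/2.8688)·0.877154 = -0.129833
denominator = 1 − 1.330188 = -0.330188
p = -0.129833 / -0.330188 = 0.3932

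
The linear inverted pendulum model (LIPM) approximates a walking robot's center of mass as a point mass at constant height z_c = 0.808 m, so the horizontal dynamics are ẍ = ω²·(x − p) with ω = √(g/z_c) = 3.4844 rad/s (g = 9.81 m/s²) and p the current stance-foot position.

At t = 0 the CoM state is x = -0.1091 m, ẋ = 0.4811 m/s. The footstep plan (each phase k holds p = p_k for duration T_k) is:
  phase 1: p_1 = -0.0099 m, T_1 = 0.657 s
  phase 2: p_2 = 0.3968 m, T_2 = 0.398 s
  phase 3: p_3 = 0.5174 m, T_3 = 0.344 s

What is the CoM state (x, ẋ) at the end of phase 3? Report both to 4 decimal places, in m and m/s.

x = 0.1296, ẋ = -1.1113

phase 1: p=-0.0099, T=0.657, ωT=2.289251, cosh=4.984442, sinh=4.883100; start (x,ẋ)=(-0.109100, 0.481100) → end (x,ẋ)=(0.169865, 0.710160)
phase 2: p=0.3968, T=0.398, ωT=1.386791, cosh=2.125932, sinh=1.876056; start (x,ẋ)=(0.169865, 0.710160) → end (x,ẋ)=(0.296714, 0.026295)
phase 3: p=0.5174, T=0.344, ωT=1.198634, cosh=1.808595, sinh=1.506989; start (x,ẋ)=(0.296714, 0.026295) → end (x,ẋ)=(0.129640, -1.111256)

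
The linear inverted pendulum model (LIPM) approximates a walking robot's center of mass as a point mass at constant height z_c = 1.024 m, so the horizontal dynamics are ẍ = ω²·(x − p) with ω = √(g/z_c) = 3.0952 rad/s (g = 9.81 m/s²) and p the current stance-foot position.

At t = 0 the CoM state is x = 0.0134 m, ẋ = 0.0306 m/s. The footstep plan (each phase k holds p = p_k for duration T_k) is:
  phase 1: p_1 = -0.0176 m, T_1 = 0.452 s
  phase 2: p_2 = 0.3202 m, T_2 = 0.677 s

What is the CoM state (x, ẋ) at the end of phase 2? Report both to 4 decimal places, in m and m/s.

phase 1: p=-0.0176, T=0.452, ωT=1.399030, cosh=2.149053, sinh=1.902217; start (x,ẋ)=(0.013400, 0.030600) → end (x,ẋ)=(0.067826, 0.248281)
phase 2: p=0.3202, T=0.677, ωT=2.095450, cosh=4.126058, sinh=4.003043; start (x,ẋ)=(0.067826, 0.248281) → end (x,ẋ)=(-0.400004, -2.102541)

x = -0.4000, ẋ = -2.1025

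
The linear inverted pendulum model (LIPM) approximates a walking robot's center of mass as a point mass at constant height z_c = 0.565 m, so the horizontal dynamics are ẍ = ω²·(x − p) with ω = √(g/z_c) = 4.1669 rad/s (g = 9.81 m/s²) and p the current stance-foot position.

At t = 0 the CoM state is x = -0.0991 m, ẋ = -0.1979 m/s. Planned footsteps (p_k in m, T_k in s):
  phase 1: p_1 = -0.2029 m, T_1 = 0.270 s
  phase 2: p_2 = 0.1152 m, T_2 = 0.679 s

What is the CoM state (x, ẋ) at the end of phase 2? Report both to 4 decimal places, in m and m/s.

phase 1: p=-0.2029, T=0.270, ωT=1.125063, cosh=1.702521, sinh=1.377889; start (x,ẋ)=(-0.099100, -0.197900) → end (x,ẋ)=(-0.091619, 0.259042)
phase 2: p=0.1152, T=0.679, ωT=2.829325, cosh=8.496540, sinh=8.437488; start (x,ẋ)=(-0.091619, 0.259042) → end (x,ẋ)=(-1.117516, -5.070415)

x = -1.1175, ẋ = -5.0704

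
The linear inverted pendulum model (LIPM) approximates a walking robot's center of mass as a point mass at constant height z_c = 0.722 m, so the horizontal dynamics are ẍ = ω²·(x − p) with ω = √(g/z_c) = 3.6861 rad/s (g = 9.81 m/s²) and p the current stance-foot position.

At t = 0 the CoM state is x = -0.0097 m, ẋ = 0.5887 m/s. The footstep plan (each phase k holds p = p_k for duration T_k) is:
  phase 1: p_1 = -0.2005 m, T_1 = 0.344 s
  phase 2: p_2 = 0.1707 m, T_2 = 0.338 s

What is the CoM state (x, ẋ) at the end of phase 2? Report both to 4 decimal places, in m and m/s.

x = 1.6384, ẋ = 5.7943

phase 1: p=-0.2005, T=0.344, ωT=1.268018, cosh=1.917596, sinh=1.636207; start (x,ẋ)=(-0.009700, 0.588700) → end (x,ẋ)=(0.426693, 2.279646)
phase 2: p=0.1707, T=0.338, ωT=1.245902, cosh=1.881875, sinh=1.594193; start (x,ẋ)=(0.426693, 2.279646) → end (x,ẋ)=(1.638366, 5.794314)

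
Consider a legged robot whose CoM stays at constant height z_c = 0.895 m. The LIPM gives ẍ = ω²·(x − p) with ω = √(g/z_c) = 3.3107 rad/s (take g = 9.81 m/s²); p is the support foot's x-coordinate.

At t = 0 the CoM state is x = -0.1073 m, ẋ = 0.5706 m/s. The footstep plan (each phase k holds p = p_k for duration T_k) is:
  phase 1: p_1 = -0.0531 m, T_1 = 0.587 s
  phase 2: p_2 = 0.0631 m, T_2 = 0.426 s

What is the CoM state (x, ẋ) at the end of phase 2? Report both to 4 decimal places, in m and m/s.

phase 1: p=-0.0531, T=0.587, ωT=1.943381, cosh=3.562768, sinh=3.419549; start (x,ẋ)=(-0.107300, 0.570600) → end (x,ẋ)=(0.343158, 1.419312)
phase 2: p=0.0631, T=0.426, ωT=1.410358, cosh=2.170739, sinh=1.926683; start (x,ẋ)=(0.343158, 1.419312) → end (x,ẋ)=(1.497011, 4.867355)

x = 1.4970, ẋ = 4.8674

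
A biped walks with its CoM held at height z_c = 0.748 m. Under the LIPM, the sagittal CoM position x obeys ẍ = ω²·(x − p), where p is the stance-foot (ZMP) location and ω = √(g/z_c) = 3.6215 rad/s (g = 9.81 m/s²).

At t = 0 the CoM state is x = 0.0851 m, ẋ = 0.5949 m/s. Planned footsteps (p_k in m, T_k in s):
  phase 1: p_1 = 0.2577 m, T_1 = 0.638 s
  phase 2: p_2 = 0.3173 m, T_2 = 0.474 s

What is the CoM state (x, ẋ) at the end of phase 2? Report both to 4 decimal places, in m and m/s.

phase 1: p=0.2577, T=0.638, ωT=2.310517, cosh=5.089422, sinh=4.990212; start (x,ẋ)=(0.085100, 0.594900) → end (x,ẋ)=(0.199003, -0.091539)
phase 2: p=0.3173, T=0.474, ωT=1.716591, cosh=2.872600, sinh=2.692923; start (x,ẋ)=(0.199003, -0.091539) → end (x,ẋ)=(-0.090589, -1.416641)

x = -0.0906, ẋ = -1.4166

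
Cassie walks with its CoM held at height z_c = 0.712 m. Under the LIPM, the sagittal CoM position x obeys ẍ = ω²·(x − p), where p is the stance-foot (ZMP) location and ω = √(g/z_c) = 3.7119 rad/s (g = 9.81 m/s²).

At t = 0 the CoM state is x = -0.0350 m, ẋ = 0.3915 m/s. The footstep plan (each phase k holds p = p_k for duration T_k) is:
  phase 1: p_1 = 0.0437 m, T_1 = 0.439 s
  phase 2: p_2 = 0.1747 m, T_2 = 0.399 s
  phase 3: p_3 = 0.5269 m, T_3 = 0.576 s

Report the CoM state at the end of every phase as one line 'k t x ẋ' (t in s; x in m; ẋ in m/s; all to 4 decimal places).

1 0.4390 0.0939 0.3205
2 0.8380 0.1680 0.1160
3 1.4140 -0.8860 -5.0737

phase 1: p=0.0437, T=0.439, ωT=1.629524, cosh=2.648735, sinh=2.452712; start (x,ẋ)=(-0.035000, 0.391500) → end (x,ẋ)=(0.093936, 0.320477)
phase 2: p=0.1747, T=0.399, ωT=1.481048, cosh=2.312476, sinh=2.085077; start (x,ẋ)=(0.093936, 0.320477) → end (x,ẋ)=(0.167956, 0.116016)
phase 3: p=0.5269, T=0.576, ωT=2.138054, cosh=4.300401, sinh=4.182517; start (x,ẋ)=(0.167956, 0.116016) → end (x,ẋ)=(-0.885977, -5.073719)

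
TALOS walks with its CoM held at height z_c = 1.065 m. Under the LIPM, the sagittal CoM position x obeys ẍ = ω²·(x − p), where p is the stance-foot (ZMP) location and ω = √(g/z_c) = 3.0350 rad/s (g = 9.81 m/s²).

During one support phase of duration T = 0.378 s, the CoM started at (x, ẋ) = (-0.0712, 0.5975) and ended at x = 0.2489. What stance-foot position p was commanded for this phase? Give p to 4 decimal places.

p = -0.1276

ωT = 3.0350·0.378 = 1.147230; cosh(ωT) = 1.733486, sinh(ωT) = 1.415971
x(T) = p + (x₀−p)·cosh(ωT) + (ẋ₀/ω)·sinh(ωT) ⇒ p·(1 − cosh) = x(T) − x₀·cosh − (ẋ₀/ω)·sinh
numerator   = 0.2489 − (-0.0712)·1.733486 − (0.5975/3.0350)·1.415971 = 0.093562
denominator = 1 − 1.733486 = -0.733486
p = 0.093562 / -0.733486 = -0.1276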